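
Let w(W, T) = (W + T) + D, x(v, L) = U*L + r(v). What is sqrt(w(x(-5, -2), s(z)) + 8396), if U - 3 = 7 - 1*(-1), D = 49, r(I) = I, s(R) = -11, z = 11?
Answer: sqrt(8407) ≈ 91.690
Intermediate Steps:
U = 11 (U = 3 + (7 - 1*(-1)) = 3 + (7 + 1) = 3 + 8 = 11)
x(v, L) = v + 11*L (x(v, L) = 11*L + v = v + 11*L)
w(W, T) = 49 + T + W (w(W, T) = (W + T) + 49 = (T + W) + 49 = 49 + T + W)
sqrt(w(x(-5, -2), s(z)) + 8396) = sqrt((49 - 11 + (-5 + 11*(-2))) + 8396) = sqrt((49 - 11 + (-5 - 22)) + 8396) = sqrt((49 - 11 - 27) + 8396) = sqrt(11 + 8396) = sqrt(8407)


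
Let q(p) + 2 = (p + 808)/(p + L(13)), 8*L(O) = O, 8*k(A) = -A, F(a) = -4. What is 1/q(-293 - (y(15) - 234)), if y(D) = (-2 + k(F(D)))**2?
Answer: -477/6928 ≈ -0.068851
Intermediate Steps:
k(A) = -A/8 (k(A) = (-A)/8 = -A/8)
y(D) = 9/4 (y(D) = (-2 - 1/8*(-4))**2 = (-2 + 1/2)**2 = (-3/2)**2 = 9/4)
L(O) = O/8
q(p) = -2 + (808 + p)/(13/8 + p) (q(p) = -2 + (p + 808)/(p + (1/8)*13) = -2 + (808 + p)/(p + 13/8) = -2 + (808 + p)/(13/8 + p))
1/q(-293 - (y(15) - 234)) = 1/(2*(3219 - 4*(-293 - (9/4 - 234)))/(13 + 8*(-293 - (9/4 - 234)))) = 1/(2*(3219 - 4*(-293 - 1*(-927/4)))/(13 + 8*(-293 - 1*(-927/4)))) = 1/(2*(3219 - 4*(-293 + 927/4))/(13 + 8*(-293 + 927/4))) = 1/(2*(3219 - 4*(-245/4))/(13 + 8*(-245/4))) = 1/(2*(3219 + 245)/(13 - 490)) = 1/(2*3464/(-477)) = 1/(2*(-1/477)*3464) = 1/(-6928/477) = -477/6928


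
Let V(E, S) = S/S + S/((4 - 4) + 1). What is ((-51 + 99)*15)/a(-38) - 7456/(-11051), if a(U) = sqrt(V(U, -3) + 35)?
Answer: 7456/11051 + 240*sqrt(33)/11 ≈ 126.01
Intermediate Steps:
V(E, S) = 1 + S (V(E, S) = 1 + S/(0 + 1) = 1 + S/1 = 1 + S*1 = 1 + S)
a(U) = sqrt(33) (a(U) = sqrt((1 - 3) + 35) = sqrt(-2 + 35) = sqrt(33))
((-51 + 99)*15)/a(-38) - 7456/(-11051) = ((-51 + 99)*15)/(sqrt(33)) - 7456/(-11051) = (48*15)*(sqrt(33)/33) - 7456*(-1/11051) = 720*(sqrt(33)/33) + 7456/11051 = 240*sqrt(33)/11 + 7456/11051 = 7456/11051 + 240*sqrt(33)/11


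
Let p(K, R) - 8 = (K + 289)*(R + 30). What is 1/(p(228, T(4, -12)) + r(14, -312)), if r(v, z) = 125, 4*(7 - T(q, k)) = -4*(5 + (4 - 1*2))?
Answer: 1/22881 ≈ 4.3704e-5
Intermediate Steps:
T(q, k) = 14 (T(q, k) = 7 - (-1)*(5 + (4 - 1*2)) = 7 - (-1)*(5 + (4 - 2)) = 7 - (-1)*(5 + 2) = 7 - (-1)*7 = 7 - ¼*(-28) = 7 + 7 = 14)
p(K, R) = 8 + (30 + R)*(289 + K) (p(K, R) = 8 + (K + 289)*(R + 30) = 8 + (289 + K)*(30 + R) = 8 + (30 + R)*(289 + K))
1/(p(228, T(4, -12)) + r(14, -312)) = 1/((8678 + 30*228 + 289*14 + 228*14) + 125) = 1/((8678 + 6840 + 4046 + 3192) + 125) = 1/(22756 + 125) = 1/22881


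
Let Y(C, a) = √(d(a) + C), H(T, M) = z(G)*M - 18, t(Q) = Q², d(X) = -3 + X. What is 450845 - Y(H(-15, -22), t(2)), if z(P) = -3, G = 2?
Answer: 450838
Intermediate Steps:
H(T, M) = -18 - 3*M (H(T, M) = -3*M - 18 = -18 - 3*M)
Y(C, a) = √(-3 + C + a) (Y(C, a) = √((-3 + a) + C) = √(-3 + C + a))
450845 - Y(H(-15, -22), t(2)) = 450845 - √(-3 + (-18 - 3*(-22)) + 2²) = 450845 - √(-3 + (-18 + 66) + 4) = 450845 - √(-3 + 48 + 4) = 450845 - √49 = 450845 - 1*7 = 450845 - 7 = 450838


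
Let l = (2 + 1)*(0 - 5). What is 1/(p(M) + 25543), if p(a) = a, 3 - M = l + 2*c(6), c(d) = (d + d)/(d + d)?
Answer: 1/25559 ≈ 3.9125e-5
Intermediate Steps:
l = -15 (l = 3*(-5) = -15)
c(d) = 1 (c(d) = (2*d)/((2*d)) = (2*d)*(1/(2*d)) = 1)
M = 16 (M = 3 - (-15 + 2*1) = 3 - (-15 + 2) = 3 - 1*(-13) = 3 + 13 = 16)
1/(p(M) + 25543) = 1/(16 + 25543) = 1/25559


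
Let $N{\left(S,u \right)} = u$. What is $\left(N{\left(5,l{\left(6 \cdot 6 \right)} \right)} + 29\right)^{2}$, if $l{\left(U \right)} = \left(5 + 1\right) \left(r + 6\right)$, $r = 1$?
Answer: $5041$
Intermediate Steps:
$l{\left(U \right)} = 42$ ($l{\left(U \right)} = \left(5 + 1\right) \left(1 + 6\right) = 6 \cdot 7 = 42$)
$\left(N{\left(5,l{\left(6 \cdot 6 \right)} \right)} + 29\right)^{2} = \left(42 + 29\right)^{2} = 71^{2} = 5041$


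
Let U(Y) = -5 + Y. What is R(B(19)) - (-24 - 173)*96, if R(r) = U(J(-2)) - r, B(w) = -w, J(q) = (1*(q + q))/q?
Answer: 18928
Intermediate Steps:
J(q) = 2 (J(q) = (1*(2*q))/q = (2*q)/q = 2)
R(r) = -3 - r (R(r) = (-5 + 2) - r = -3 - r)
R(B(19)) - (-24 - 173)*96 = (-3 - (-1)*19) - (-24 - 173)*96 = (-3 - 1*(-19)) - (-197)*96 = (-3 + 19) - 1*(-18912) = 16 + 18912 = 18928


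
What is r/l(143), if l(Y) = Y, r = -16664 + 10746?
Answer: -538/13 ≈ -41.385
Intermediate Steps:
r = -5918
r/l(143) = -5918/143 = -5918*1/143 = -538/13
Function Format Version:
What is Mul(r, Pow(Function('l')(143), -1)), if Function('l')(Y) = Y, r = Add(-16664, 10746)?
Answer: Rational(-538, 13) ≈ -41.385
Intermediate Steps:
r = -5918
Mul(r, Pow(Function('l')(143), -1)) = Mul(-5918, Pow(143, -1)) = Mul(-5918, Rational(1, 143)) = Rational(-538, 13)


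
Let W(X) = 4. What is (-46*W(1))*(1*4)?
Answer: -736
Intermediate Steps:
(-46*W(1))*(1*4) = (-46*4)*(1*4) = -184*4 = -736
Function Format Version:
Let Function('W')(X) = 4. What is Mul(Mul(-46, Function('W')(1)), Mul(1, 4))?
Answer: -736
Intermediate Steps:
Mul(Mul(-46, Function('W')(1)), Mul(1, 4)) = Mul(Mul(-46, 4), Mul(1, 4)) = Mul(-184, 4) = -736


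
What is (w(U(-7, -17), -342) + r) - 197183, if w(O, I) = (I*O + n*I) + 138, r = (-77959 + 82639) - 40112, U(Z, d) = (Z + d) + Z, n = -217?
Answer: -147661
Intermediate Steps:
U(Z, d) = d + 2*Z
r = -35432 (r = 4680 - 40112 = -35432)
w(O, I) = 138 - 217*I + I*O (w(O, I) = (I*O - 217*I) + 138 = (-217*I + I*O) + 138 = 138 - 217*I + I*O)
(w(U(-7, -17), -342) + r) - 197183 = ((138 - 217*(-342) - 342*(-17 + 2*(-7))) - 35432) - 197183 = ((138 + 74214 - 342*(-17 - 14)) - 35432) - 197183 = ((138 + 74214 - 342*(-31)) - 35432) - 197183 = ((138 + 74214 + 10602) - 35432) - 197183 = (84954 - 35432) - 197183 = 49522 - 197183 = -147661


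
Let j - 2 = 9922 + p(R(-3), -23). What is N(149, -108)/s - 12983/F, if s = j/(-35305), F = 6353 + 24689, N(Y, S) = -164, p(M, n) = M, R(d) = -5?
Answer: 179605022463/307905598 ≈ 583.31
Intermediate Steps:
F = 31042
j = 9919 (j = 2 + (9922 - 5) = 2 + 9917 = 9919)
s = -9919/35305 (s = 9919/(-35305) = 9919*(-1/35305) = -9919/35305 ≈ -0.28095)
N(149, -108)/s - 12983/F = -164/(-9919/35305) - 12983/31042 = -164*(-35305/9919) - 12983*1/31042 = 5790020/9919 - 12983/31042 = 179605022463/307905598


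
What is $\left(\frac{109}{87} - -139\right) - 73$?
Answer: $\frac{5851}{87} \approx 67.253$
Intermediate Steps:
$\left(\frac{109}{87} - -139\right) - 73 = \left(109 \cdot \frac{1}{87} + 139\right) - 73 = \left(\frac{109}{87} + 139\right) - 73 = \frac{12202}{87} - 73 = \frac{5851}{87}$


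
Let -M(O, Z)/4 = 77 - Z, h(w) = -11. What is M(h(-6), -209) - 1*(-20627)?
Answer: 19483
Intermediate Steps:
M(O, Z) = -308 + 4*Z (M(O, Z) = -4*(77 - Z) = -308 + 4*Z)
M(h(-6), -209) - 1*(-20627) = (-308 + 4*(-209)) - 1*(-20627) = (-308 - 836) + 20627 = -1144 + 20627 = 19483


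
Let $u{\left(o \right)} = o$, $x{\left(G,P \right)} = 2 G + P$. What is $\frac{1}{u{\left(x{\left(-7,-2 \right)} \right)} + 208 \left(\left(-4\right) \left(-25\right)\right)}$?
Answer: $\frac{1}{20784} \approx 4.8114 \cdot 10^{-5}$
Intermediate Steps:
$x{\left(G,P \right)} = P + 2 G$
$\frac{1}{u{\left(x{\left(-7,-2 \right)} \right)} + 208 \left(\left(-4\right) \left(-25\right)\right)} = \frac{1}{\left(-2 + 2 \left(-7\right)\right) + 208 \left(\left(-4\right) \left(-25\right)\right)} = \frac{1}{\left(-2 - 14\right) + 208 \cdot 100} = \frac{1}{-16 + 20800} = \frac{1}{20784}$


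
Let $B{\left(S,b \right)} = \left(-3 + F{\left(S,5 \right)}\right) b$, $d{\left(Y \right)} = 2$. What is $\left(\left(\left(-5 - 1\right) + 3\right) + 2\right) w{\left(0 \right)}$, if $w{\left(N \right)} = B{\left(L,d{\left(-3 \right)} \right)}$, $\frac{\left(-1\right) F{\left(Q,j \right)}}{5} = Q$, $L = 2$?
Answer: $26$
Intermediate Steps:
$F{\left(Q,j \right)} = - 5 Q$
$B{\left(S,b \right)} = b \left(-3 - 5 S\right)$ ($B{\left(S,b \right)} = \left(-3 - 5 S\right) b = b \left(-3 - 5 S\right)$)
$w{\left(N \right)} = -26$ ($w{\left(N \right)} = \left(-1\right) 2 \left(3 + 5 \cdot 2\right) = \left(-1\right) 2 \left(3 + 10\right) = \left(-1\right) 2 \cdot 13 = -26$)
$\left(\left(\left(-5 - 1\right) + 3\right) + 2\right) w{\left(0 \right)} = \left(\left(\left(-5 - 1\right) + 3\right) + 2\right) \left(-26\right) = \left(\left(-6 + 3\right) + 2\right) \left(-26\right) = \left(-3 + 2\right) \left(-26\right) = \left(-1\right) \left(-26\right) = 26$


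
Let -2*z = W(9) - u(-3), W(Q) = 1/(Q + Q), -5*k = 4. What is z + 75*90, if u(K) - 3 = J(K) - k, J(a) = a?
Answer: 1215067/180 ≈ 6750.4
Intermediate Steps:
k = -⅘ (k = -⅕*4 = -⅘ ≈ -0.80000)
W(Q) = 1/(2*Q)
u(K) = 19/5 + K (u(K) = 3 + (K - 1*(-⅘)) = 3 + (K + ⅘) = 3 + (⅘ + K) = 19/5 + K)
z = 67/180 (z = -((½)/9 - (19/5 - 3))/2 = -((½)*(⅑) - 1*⅘)/2 = -(1/18 - ⅘)/2 = -½*(-67/90) = 67/180 ≈ 0.37222)
z + 75*90 = 67/180 + 75*90 = 67/180 + 6750 = 1215067/180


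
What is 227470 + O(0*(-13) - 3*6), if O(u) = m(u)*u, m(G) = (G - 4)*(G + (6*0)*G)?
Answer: 220342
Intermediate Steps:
m(G) = G*(-4 + G) (m(G) = (-4 + G)*(G + 0*G) = (-4 + G)*(G + 0) = (-4 + G)*G = G*(-4 + G))
O(u) = u²*(-4 + u) (O(u) = (u*(-4 + u))*u = u²*(-4 + u))
227470 + O(0*(-13) - 3*6) = 227470 + (0*(-13) - 3*6)²*(-4 + (0*(-13) - 3*6)) = 227470 + (0 - 18)²*(-4 + (0 - 18)) = 227470 + (-18)²*(-4 - 18) = 227470 + 324*(-22) = 227470 - 7128 = 220342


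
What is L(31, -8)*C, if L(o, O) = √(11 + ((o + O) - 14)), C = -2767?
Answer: -5534*√5 ≈ -12374.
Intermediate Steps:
L(o, O) = √(-3 + O + o) (L(o, O) = √(11 + ((O + o) - 14)) = √(11 + (-14 + O + o)) = √(-3 + O + o))
L(31, -8)*C = √(-3 - 8 + 31)*(-2767) = √20*(-2767) = (2*√5)*(-2767) = -5534*√5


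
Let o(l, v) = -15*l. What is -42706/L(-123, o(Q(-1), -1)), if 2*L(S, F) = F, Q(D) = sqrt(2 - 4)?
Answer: -42706*I*sqrt(2)/15 ≈ -4026.4*I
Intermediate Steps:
Q(D) = I*sqrt(2) (Q(D) = sqrt(-2) = I*sqrt(2))
L(S, F) = F/2
-42706/L(-123, o(Q(-1), -1)) = -42706*I*sqrt(2)/15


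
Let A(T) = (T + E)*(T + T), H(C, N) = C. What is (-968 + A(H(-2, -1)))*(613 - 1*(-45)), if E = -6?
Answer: -615888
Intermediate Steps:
A(T) = 2*T*(-6 + T) (A(T) = (T - 6)*(T + T) = (-6 + T)*(2*T) = 2*T*(-6 + T))
(-968 + A(H(-2, -1)))*(613 - 1*(-45)) = (-968 + 2*(-2)*(-6 - 2))*(613 - 1*(-45)) = (-968 + 2*(-2)*(-8))*(613 + 45) = (-968 + 32)*658 = -936*658 = -615888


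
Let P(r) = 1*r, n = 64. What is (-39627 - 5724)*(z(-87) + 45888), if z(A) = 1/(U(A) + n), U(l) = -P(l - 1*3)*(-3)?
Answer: -428699692377/206 ≈ -2.0811e+9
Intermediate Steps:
P(r) = r
U(l) = -9 + 3*l (U(l) = -(l - 1*3)*(-3) = -(l - 3)*(-3) = -(-3 + l)*(-3) = (3 - l)*(-3) = -9 + 3*l)
z(A) = 1/(55 + 3*A) (z(A) = 1/((-9 + 3*A) + 64) = 1/(55 + 3*A))
(-39627 - 5724)*(z(-87) + 45888) = (-39627 - 5724)*(1/(55 + 3*(-87)) + 45888) = -45351*(1/(55 - 261) + 45888) = -45351*(1/(-206) + 45888) = -45351*(-1/206 + 45888) = -45351*9452927/206 = -428699692377/206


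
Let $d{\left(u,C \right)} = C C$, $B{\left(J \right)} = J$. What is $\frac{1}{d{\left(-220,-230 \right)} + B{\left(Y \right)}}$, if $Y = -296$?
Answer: $\frac{1}{52604} \approx 1.901 \cdot 10^{-5}$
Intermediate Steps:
$d{\left(u,C \right)} = C^{2}$
$\frac{1}{d{\left(-220,-230 \right)} + B{\left(Y \right)}} = \frac{1}{\left(-230\right)^{2} - 296} = \frac{1}{52900 - 296} = \frac{1}{52604}$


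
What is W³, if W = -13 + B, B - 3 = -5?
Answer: -3375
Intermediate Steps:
B = -2 (B = 3 - 5 = -2)
W = -15 (W = -13 - 2 = -15)
W³ = (-15)³ = -3375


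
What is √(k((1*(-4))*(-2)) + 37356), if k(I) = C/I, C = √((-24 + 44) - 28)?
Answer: √(149424 + I*√2)/2 ≈ 193.28 + 0.00091463*I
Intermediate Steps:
C = 2*I*√2 (C = √(20 - 28) = √(-8) = 2*I*√2 ≈ 2.8284*I)
k(I) = 2*I*√2/I (k(I) = (2*I*√2)/I = 2*I*√2/I)
√(k((1*(-4))*(-2)) + 37356) = √(2*I*√2/(((1*(-4))*(-2))) + 37356) = √(2*I*√2/((-4*(-2))) + 37356) = √(2*I*√2/8 + 37356) = √(2*I*√2*(⅛) + 37356) = √(I*√2/4 + 37356) = √(37356 + I*√2/4)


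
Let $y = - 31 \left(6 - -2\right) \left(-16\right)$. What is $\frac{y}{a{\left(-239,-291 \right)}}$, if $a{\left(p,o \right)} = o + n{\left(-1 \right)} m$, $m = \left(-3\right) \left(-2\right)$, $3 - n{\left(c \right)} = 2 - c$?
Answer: $- \frac{3968}{291} \approx -13.636$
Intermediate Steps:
$y = 3968$ ($y = - 31 \left(6 + 2\right) \left(-16\right) = \left(-31\right) 8 \left(-16\right) = \left(-248\right) \left(-16\right) = 3968$)
$n{\left(c \right)} = 1 + c$ ($n{\left(c \right)} = 3 - \left(2 - c\right) = 3 + \left(-2 + c\right) = 1 + c$)
$m = 6$
$a{\left(p,o \right)} = o$ ($a{\left(p,o \right)} = o + \left(1 - 1\right) 6 = o + 0 \cdot 6 = o + 0 = o$)
$\frac{y}{a{\left(-239,-291 \right)}} = \frac{3968}{-291} = 3968 \left(- \frac{1}{291}\right) = - \frac{3968}{291}$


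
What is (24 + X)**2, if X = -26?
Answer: 4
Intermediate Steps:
(24 + X)**2 = (24 - 26)**2 = (-2)**2 = 4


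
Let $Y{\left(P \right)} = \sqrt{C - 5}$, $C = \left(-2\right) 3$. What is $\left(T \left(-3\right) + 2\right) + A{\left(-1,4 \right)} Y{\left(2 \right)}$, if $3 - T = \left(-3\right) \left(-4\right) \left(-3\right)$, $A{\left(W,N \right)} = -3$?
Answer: $-115 - 3 i \sqrt{11} \approx -115.0 - 9.9499 i$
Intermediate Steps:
$C = -6$
$T = 39$ ($T = 3 - \left(-3\right) \left(-4\right) \left(-3\right) = 3 - 12 \left(-3\right) = 3 - -36 = 3 + 36 = 39$)
$Y{\left(P \right)} = i \sqrt{11}$ ($Y{\left(P \right)} = \sqrt{-6 - 5} = \sqrt{-11} = i \sqrt{11}$)
$\left(T \left(-3\right) + 2\right) + A{\left(-1,4 \right)} Y{\left(2 \right)} = \left(39 \left(-3\right) + 2\right) - 3 i \sqrt{11} = \left(-117 + 2\right) - 3 i \sqrt{11} = -115 - 3 i \sqrt{11}$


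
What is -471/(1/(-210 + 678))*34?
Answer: -7494552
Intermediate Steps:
-471/(1/(-210 + 678))*34 = -471/(1/468)*34 = -471/1/468*34 = -471*468*34 = -220428*34 = -7494552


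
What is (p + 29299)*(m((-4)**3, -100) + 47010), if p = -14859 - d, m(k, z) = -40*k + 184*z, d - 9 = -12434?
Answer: 837382050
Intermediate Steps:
d = -12425 (d = 9 - 12434 = -12425)
p = -2434 (p = -14859 - 1*(-12425) = -14859 + 12425 = -2434)
(p + 29299)*(m((-4)**3, -100) + 47010) = (-2434 + 29299)*((-40*(-4)**3 + 184*(-100)) + 47010) = 26865*((-40*(-64) - 18400) + 47010) = 26865*((2560 - 18400) + 47010) = 26865*(-15840 + 47010) = 26865*31170 = 837382050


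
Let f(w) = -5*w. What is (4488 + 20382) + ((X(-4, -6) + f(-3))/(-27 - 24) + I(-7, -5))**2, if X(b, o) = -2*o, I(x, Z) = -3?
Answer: 7191030/289 ≈ 24882.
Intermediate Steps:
(4488 + 20382) + ((X(-4, -6) + f(-3))/(-27 - 24) + I(-7, -5))**2 = (4488 + 20382) + ((-2*(-6) - 5*(-3))/(-27 - 24) - 3)**2 = 24870 + ((12 + 15)/(-51) - 3)**2 = 24870 + (27*(-1/51) - 3)**2 = 24870 + (-9/17 - 3)**2 = 24870 + (-60/17)**2 = 24870 + 3600/289 = 7191030/289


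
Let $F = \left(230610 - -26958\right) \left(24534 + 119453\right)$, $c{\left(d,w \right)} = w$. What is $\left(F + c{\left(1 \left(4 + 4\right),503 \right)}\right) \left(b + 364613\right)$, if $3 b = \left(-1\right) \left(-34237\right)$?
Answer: $\frac{41836327535985044}{3} \approx 1.3945 \cdot 10^{16}$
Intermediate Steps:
$F = 37086443616$ ($F = \left(230610 + \left(-72776 + 99734\right)\right) 143987 = \left(230610 + 26958\right) 143987 = 257568 \cdot 143987 = 37086443616$)
$b = \frac{34237}{3}$ ($b = \frac{\left(-1\right) \left(-34237\right)}{3} = \frac{1}{3} \cdot 34237 = \frac{34237}{3} \approx 11412.0$)
$\left(F + c{\left(1 \left(4 + 4\right),503 \right)}\right) \left(b + 364613\right) = \left(37086443616 + 503\right) \left(\frac{34237}{3} + 364613\right) = 37086444119 \cdot \frac{1128076}{3} = \frac{41836327535985044}{3}$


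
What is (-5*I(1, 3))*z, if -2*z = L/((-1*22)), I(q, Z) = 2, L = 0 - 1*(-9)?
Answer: -45/22 ≈ -2.0455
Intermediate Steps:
L = 9 (L = 0 + 9 = 9)
z = 9/44 (z = -9/(2*((-1*22))) = -9/(2*(-22)) = -9*(-1)/(2*22) = -½*(-9/22) = 9/44 ≈ 0.20455)
(-5*I(1, 3))*z = -5*2*(9/44) = -10*9/44 = -45/22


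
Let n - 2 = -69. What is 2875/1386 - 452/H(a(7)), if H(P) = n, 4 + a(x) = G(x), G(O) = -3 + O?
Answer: 819097/92862 ≈ 8.8206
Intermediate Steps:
a(x) = -7 + x (a(x) = -4 + (-3 + x) = -7 + x)
n = -67 (n = 2 - 69 = -67)
H(P) = -67
2875/1386 - 452/H(a(7)) = 2875/1386 - 452/(-67) = 2875*(1/1386) - 452*(-1/67) = 2875/1386 + 452/67 = 819097/92862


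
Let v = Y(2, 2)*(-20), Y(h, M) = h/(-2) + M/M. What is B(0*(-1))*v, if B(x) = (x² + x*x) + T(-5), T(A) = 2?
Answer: 0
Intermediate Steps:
Y(h, M) = 1 - h/2 (Y(h, M) = h*(-½) + 1 = -h/2 + 1 = 1 - h/2)
v = 0 (v = (1 - ½*2)*(-20) = (1 - 1)*(-20) = 0*(-20) = 0)
B(x) = 2 + 2*x² (B(x) = (x² + x*x) + 2 = (x² + x²) + 2 = 2*x² + 2 = 2 + 2*x²)
B(0*(-1))*v = (2 + 2*(0*(-1))²)*0 = (2 + 2*0²)*0 = (2 + 2*0)*0 = (2 + 0)*0 = 2*0 = 0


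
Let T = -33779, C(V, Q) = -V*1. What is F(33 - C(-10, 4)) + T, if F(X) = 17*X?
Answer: -33388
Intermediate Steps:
C(V, Q) = -V
F(33 - C(-10, 4)) + T = 17*(33 - (-1)*(-10)) - 33779 = 17*(33 - 1*10) - 33779 = 17*(33 - 10) - 33779 = 17*23 - 33779 = 391 - 33779 = -33388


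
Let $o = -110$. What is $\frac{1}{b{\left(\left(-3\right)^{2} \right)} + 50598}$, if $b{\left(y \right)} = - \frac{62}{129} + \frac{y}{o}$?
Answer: $\frac{14190}{717977639} \approx 1.9764 \cdot 10^{-5}$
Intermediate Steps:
$b{\left(y \right)} = - \frac{62}{129} - \frac{y}{110}$ ($b{\left(y \right)} = - \frac{62}{129} + \frac{y}{-110} = \left(-62\right) \frac{1}{129} + y \left(- \frac{1}{110}\right) = - \frac{62}{129} - \frac{y}{110}$)
$\frac{1}{b{\left(\left(-3\right)^{2} \right)} + 50598} = \frac{1}{\left(- \frac{62}{129} - \frac{\left(-3\right)^{2}}{110}\right) + 50598} = \frac{1}{\left(- \frac{62}{129} - \frac{9}{110}\right) + 50598} = \frac{1}{- \frac{7981}{14190} + 50598} = \frac{1}{\frac{717977639}{14190}} = \frac{14190}{717977639}$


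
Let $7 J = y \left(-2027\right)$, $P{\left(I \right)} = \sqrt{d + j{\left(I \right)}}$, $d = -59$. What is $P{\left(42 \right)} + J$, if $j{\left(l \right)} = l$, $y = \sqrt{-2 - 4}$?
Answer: $i \left(\sqrt{17} - \frac{2027 \sqrt{6}}{7}\right) \approx - 705.18 i$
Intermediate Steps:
$y = i \sqrt{6}$ ($y = \sqrt{-6} = i \sqrt{6} \approx 2.4495 i$)
$P{\left(I \right)} = \sqrt{-59 + I}$
$J = - \frac{2027 i \sqrt{6}}{7}$ ($J = \frac{i \sqrt{6} \left(-2027\right)}{7} = \frac{\left(-2027\right) i \sqrt{6}}{7} = - \frac{2027 i \sqrt{6}}{7} \approx - 709.3 i$)
$P{\left(42 \right)} + J = \sqrt{-59 + 42} - \frac{2027 i \sqrt{6}}{7} = \sqrt{-17} - \frac{2027 i \sqrt{6}}{7} = i \sqrt{17} - \frac{2027 i \sqrt{6}}{7}$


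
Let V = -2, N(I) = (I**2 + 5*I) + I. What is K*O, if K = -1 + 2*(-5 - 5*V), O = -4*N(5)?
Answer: -1980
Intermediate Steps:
N(I) = I**2 + 6*I
O = -220 (O = -20*(6 + 5) = -20*11 = -4*55 = -220)
K = 9 (K = -1 + 2*(-5 - 5*(-2)) = -1 + 2*(-5 + 10) = -1 + 2*5 = -1 + 10 = 9)
K*O = 9*(-220) = -1980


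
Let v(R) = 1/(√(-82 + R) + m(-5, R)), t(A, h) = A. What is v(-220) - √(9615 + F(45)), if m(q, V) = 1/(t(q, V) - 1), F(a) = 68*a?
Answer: -6/10873 - 65*√3 - 36*I*√302/10873 ≈ -112.58 - 0.057538*I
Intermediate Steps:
m(q, V) = 1/(-1 + q) (m(q, V) = 1/(q - 1) = 1/(-1 + q))
v(R) = 1/(-⅙ + √(-82 + R)) (v(R) = 1/(√(-82 + R) + 1/(-1 - 5)) = 1/(√(-82 + R) + 1/(-6)) = 1/(√(-82 + R) - ⅙) = 1/(-⅙ + √(-82 + R)))
v(-220) - √(9615 + F(45)) = 6/(-1 + 6*√(-82 - 220)) - √(9615 + 68*45) = 6/(-1 + 6*√(-302)) - √(9615 + 3060) = 6/(-1 + 6*(I*√302)) - √12675 = 6/(-1 + 6*I*√302) - 65*√3 = -65*√3 + 6/(-1 + 6*I*√302)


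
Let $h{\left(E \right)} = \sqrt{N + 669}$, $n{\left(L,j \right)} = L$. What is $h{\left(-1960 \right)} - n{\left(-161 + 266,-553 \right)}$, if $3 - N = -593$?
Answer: $-105 + \sqrt{1265} \approx -69.433$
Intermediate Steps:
$N = 596$ ($N = 3 - -593 = 3 + 593 = 596$)
$h{\left(E \right)} = \sqrt{1265}$ ($h{\left(E \right)} = \sqrt{596 + 669} = \sqrt{1265}$)
$h{\left(-1960 \right)} - n{\left(-161 + 266,-553 \right)} = \sqrt{1265} - \left(-161 + 266\right) = \sqrt{1265} - 105 = -105 + \sqrt{1265}$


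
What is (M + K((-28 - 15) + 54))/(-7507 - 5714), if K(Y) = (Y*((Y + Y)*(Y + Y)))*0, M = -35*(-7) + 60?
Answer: -305/13221 ≈ -0.023069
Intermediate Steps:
M = 305 (M = 245 + 60 = 305)
K(Y) = 0 (K(Y) = (Y*((2*Y)*(2*Y)))*0 = (Y*(4*Y**2))*0 = (4*Y**3)*0 = 0)
(M + K((-28 - 15) + 54))/(-7507 - 5714) = (305 + 0)/(-7507 - 5714) = 305/(-13221) = 305*(-1/13221) = -305/13221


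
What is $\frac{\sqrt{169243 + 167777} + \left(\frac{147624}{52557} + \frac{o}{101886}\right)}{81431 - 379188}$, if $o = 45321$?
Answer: $- \frac{1935861629}{177159542636446} - \frac{2 \sqrt{84255}}{297757} \approx -0.0019606$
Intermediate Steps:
$\frac{\sqrt{169243 + 167777} + \left(\frac{147624}{52557} + \frac{o}{101886}\right)}{81431 - 379188} = \frac{\sqrt{169243 + 167777} + \left(\frac{147624}{52557} + \frac{45321}{101886}\right)}{81431 - 379188} = \frac{\sqrt{337020} + \left(147624 \cdot \frac{1}{52557} + 45321 \cdot \frac{1}{101886}\right)}{-297757} = \left(2 \sqrt{84255} + \left(\frac{49208}{17519} + \frac{15107}{33962}\right)\right) \left(- \frac{1}{297757}\right) = \left(2 \sqrt{84255} + \frac{1935861629}{594980278}\right) \left(- \frac{1}{297757}\right) = \left(\frac{1935861629}{594980278} + 2 \sqrt{84255}\right) \left(- \frac{1}{297757}\right) = - \frac{1935861629}{177159542636446} - \frac{2 \sqrt{84255}}{297757}$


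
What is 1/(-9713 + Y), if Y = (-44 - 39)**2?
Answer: -1/2824 ≈ -0.00035411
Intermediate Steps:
Y = 6889 (Y = (-83)**2 = 6889)
1/(-9713 + Y) = 1/(-9713 + 6889) = 1/(-2824) = -1/2824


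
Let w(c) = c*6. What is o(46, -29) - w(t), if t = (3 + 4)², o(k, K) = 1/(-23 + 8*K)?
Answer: -74971/255 ≈ -294.00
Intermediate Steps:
t = 49 (t = 7² = 49)
w(c) = 6*c
o(46, -29) - w(t) = 1/(-23 + 8*(-29)) - 6*49 = 1/(-23 - 232) - 1*294 = 1/(-255) - 294 = -1/255 - 294 = -74971/255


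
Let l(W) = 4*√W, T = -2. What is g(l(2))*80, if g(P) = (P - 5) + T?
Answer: -560 + 320*√2 ≈ -107.45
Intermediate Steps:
g(P) = -7 + P (g(P) = (P - 5) - 2 = (-5 + P) - 2 = -7 + P)
g(l(2))*80 = (-7 + 4*√2)*80 = -560 + 320*√2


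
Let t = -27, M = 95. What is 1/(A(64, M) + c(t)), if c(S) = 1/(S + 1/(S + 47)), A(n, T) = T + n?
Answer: 539/85681 ≈ 0.0062908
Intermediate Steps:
c(S) = 1/(S + 1/(47 + S))
1/(A(64, M) + c(t)) = 1/((95 + 64) + (47 - 27)/(1 + (-27)**2 + 47*(-27))) = 1/(159 + 20/(1 + 729 - 1269)) = 1/(159 + 20/(-539)) = 1/(159 - 1/539*20) = 1/(159 - 20/539) = 1/(85681/539) = 539/85681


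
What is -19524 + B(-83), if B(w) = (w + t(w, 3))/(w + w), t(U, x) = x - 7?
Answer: -3240897/166 ≈ -19523.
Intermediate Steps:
t(U, x) = -7 + x
B(w) = (-4 + w)/(2*w) (B(w) = (w + (-7 + 3))/(w + w) = (w - 4)/((2*w)) = (-4 + w)*(1/(2*w)) = (-4 + w)/(2*w))
-19524 + B(-83) = -19524 + (½)*(-4 - 83)/(-83) = -19524 + (½)*(-1/83)*(-87) = -19524 + 87/166 = -3240897/166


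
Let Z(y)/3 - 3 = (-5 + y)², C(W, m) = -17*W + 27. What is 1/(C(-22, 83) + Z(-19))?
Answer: 1/2138 ≈ 0.00046773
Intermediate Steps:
C(W, m) = 27 - 17*W
Z(y) = 9 + 3*(-5 + y)²
1/(C(-22, 83) + Z(-19)) = 1/((27 - 17*(-22)) + (9 + 3*(-5 - 19)²)) = 1/((27 + 374) + (9 + 3*(-24)²)) = 1/(401 + (9 + 3*576)) = 1/(401 + (9 + 1728)) = 1/(401 + 1737) = 1/2138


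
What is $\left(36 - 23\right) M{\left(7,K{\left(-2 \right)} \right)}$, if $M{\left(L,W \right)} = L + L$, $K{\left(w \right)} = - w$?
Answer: $182$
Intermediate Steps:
$M{\left(L,W \right)} = 2 L$
$\left(36 - 23\right) M{\left(7,K{\left(-2 \right)} \right)} = \left(36 - 23\right) 2 \cdot 7 = 13 \cdot 14 = 182$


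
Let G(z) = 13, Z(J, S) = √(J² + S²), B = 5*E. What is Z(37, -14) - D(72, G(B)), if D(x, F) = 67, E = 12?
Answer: -67 + √1565 ≈ -27.440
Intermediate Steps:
B = 60 (B = 5*12 = 60)
Z(37, -14) - D(72, G(B)) = √(37² + (-14)²) - 1*67 = √(1369 + 196) - 67 = √1565 - 67 = -67 + √1565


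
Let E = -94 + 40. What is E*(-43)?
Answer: 2322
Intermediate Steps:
E = -54
E*(-43) = -54*(-43) = 2322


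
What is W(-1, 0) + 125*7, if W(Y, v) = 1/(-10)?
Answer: 8749/10 ≈ 874.90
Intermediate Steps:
W(Y, v) = -⅒
W(-1, 0) + 125*7 = -⅒ + 125*7 = -⅒ + 875 = 8749/10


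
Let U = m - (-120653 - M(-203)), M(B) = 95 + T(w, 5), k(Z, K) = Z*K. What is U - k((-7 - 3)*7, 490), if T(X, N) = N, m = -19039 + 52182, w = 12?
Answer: 188196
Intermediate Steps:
m = 33143
k(Z, K) = K*Z
M(B) = 100 (M(B) = 95 + 5 = 100)
U = 153896 (U = 33143 - (-120653 - 1*100) = 33143 - (-120653 - 100) = 33143 - 1*(-120753) = 33143 + 120753 = 153896)
U - k((-7 - 3)*7, 490) = 153896 - 490*(-7 - 3)*7 = 153896 - 490*(-10*7) = 153896 - 490*(-70) = 153896 - 1*(-34300) = 153896 + 34300 = 188196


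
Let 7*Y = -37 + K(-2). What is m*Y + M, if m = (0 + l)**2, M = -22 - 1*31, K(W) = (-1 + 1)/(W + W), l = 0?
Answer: -53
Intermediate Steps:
K(W) = 0 (K(W) = 0/((2*W)) = 0*(1/(2*W)) = 0)
Y = -37/7 (Y = (-37 + 0)/7 = (1/7)*(-37) = -37/7 ≈ -5.2857)
M = -53 (M = -22 - 31 = -53)
m = 0 (m = (0 + 0)**2 = 0**2 = 0)
m*Y + M = 0*(-37/7) - 53 = 0 - 53 = -53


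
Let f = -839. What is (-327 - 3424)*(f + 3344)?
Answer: -9396255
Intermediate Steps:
(-327 - 3424)*(f + 3344) = (-327 - 3424)*(-839 + 3344) = -3751*2505 = -9396255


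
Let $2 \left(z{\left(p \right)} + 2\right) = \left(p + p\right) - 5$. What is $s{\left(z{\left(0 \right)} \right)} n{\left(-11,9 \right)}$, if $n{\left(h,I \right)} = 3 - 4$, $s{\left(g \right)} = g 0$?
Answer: $0$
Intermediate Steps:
$z{\left(p \right)} = - \frac{9}{2} + p$ ($z{\left(p \right)} = -2 + \frac{\left(p + p\right) - 5}{2} = -2 + \frac{2 p - 5}{2} = -2 + \frac{-5 + 2 p}{2} = -2 + \left(- \frac{5}{2} + p\right) = - \frac{9}{2} + p$)
$s{\left(g \right)} = 0$
$n{\left(h,I \right)} = -1$ ($n{\left(h,I \right)} = 3 - 4 = -1$)
$s{\left(z{\left(0 \right)} \right)} n{\left(-11,9 \right)} = 0 \left(-1\right) = 0$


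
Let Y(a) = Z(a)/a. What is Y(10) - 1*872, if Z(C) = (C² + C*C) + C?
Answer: -851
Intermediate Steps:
Z(C) = C + 2*C² (Z(C) = (C² + C²) + C = 2*C² + C = C + 2*C²)
Y(a) = 1 + 2*a (Y(a) = (a*(1 + 2*a))/a = 1 + 2*a)
Y(10) - 1*872 = (1 + 2*10) - 1*872 = (1 + 20) - 872 = 21 - 872 = -851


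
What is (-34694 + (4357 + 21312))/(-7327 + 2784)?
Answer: 9025/4543 ≈ 1.9866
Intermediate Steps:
(-34694 + (4357 + 21312))/(-7327 + 2784) = (-34694 + 25669)/(-4543) = -9025*(-1/4543) = 9025/4543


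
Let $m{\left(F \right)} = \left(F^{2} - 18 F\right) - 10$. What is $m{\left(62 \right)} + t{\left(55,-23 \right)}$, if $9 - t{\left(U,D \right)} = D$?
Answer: $2750$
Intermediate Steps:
$t{\left(U,D \right)} = 9 - D$
$m{\left(F \right)} = -10 + F^{2} - 18 F$
$m{\left(62 \right)} + t{\left(55,-23 \right)} = \left(-10 + 62^{2} - 1116\right) + \left(9 - -23\right) = \left(-10 + 3844 - 1116\right) + \left(9 + 23\right) = 2718 + 32 = 2750$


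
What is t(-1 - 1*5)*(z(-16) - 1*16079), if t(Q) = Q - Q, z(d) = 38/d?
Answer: 0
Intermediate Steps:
t(Q) = 0
t(-1 - 1*5)*(z(-16) - 1*16079) = 0*(38/(-16) - 1*16079) = 0*(38*(-1/16) - 16079) = 0*(-19/8 - 16079) = 0*(-128651/8) = 0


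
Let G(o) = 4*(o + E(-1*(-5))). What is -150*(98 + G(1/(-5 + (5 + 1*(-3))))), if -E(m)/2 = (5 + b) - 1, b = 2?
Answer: -7300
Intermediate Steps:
E(m) = -12 (E(m) = -2*((5 + 2) - 1) = -2*(7 - 1) = -2*6 = -12)
G(o) = -48 + 4*o (G(o) = 4*(o - 12) = 4*(-12 + o) = -48 + 4*o)
-150*(98 + G(1/(-5 + (5 + 1*(-3))))) = -150*(98 + (-48 + 4/(-5 + (5 + 1*(-3))))) = -150*(98 + (-48 + 4/(-5 + (5 - 3)))) = -150*(98 + (-48 + 4/(-5 + 2))) = -150*(98 + (-48 + 4/(-3))) = -150*(98 + (-48 + 4*(-1/3))) = -150*(98 + (-48 - 4/3)) = -150*(98 - 148/3) = -150*146/3 = -7300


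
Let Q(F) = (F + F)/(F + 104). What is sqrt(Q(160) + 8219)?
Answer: sqrt(8951811)/33 ≈ 90.665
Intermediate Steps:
Q(F) = 2*F/(104 + F) (Q(F) = (2*F)/(104 + F) = 2*F/(104 + F))
sqrt(Q(160) + 8219) = sqrt(2*160/(104 + 160) + 8219) = sqrt(2*160/264 + 8219) = sqrt(2*160*(1/264) + 8219) = sqrt(40/33 + 8219) = sqrt(271267/33) = sqrt(8951811)/33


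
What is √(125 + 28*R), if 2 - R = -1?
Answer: √209 ≈ 14.457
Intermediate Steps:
R = 3 (R = 2 - 1*(-1) = 2 + 1 = 3)
√(125 + 28*R) = √(125 + 28*3) = √(125 + 84) = √209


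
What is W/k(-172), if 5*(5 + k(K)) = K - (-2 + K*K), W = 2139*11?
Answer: -117645/29779 ≈ -3.9506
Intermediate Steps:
W = 23529
k(K) = -23/5 - K**2/5 + K/5 (k(K) = -5 + (K - (-2 + K*K))/5 = -5 + (K - (-2 + K**2))/5 = -5 + (K + (2 - K**2))/5 = -5 + (2 + K - K**2)/5 = -5 + (2/5 - K**2/5 + K/5) = -23/5 - K**2/5 + K/5)
W/k(-172) = 23529/(-23/5 - 1/5*(-172)**2 + (1/5)*(-172)) = 23529/(-23/5 - 1/5*29584 - 172/5) = 23529/(-23/5 - 29584/5 - 172/5) = 23529/(-29779/5) = 23529*(-5/29779) = -117645/29779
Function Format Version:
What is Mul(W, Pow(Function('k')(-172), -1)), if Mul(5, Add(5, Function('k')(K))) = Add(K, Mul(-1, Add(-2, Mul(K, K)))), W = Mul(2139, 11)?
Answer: Rational(-117645, 29779) ≈ -3.9506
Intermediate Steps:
W = 23529
Function('k')(K) = Add(Rational(-23, 5), Mul(Rational(-1, 5), Pow(K, 2)), Mul(Rational(1, 5), K)) (Function('k')(K) = Add(-5, Mul(Rational(1, 5), Add(K, Mul(-1, Add(-2, Mul(K, K)))))) = Add(-5, Mul(Rational(1, 5), Add(K, Mul(-1, Add(-2, Pow(K, 2)))))) = Add(-5, Mul(Rational(1, 5), Add(K, Add(2, Mul(-1, Pow(K, 2)))))) = Add(-5, Mul(Rational(1, 5), Add(2, K, Mul(-1, Pow(K, 2))))) = Add(-5, Add(Rational(2, 5), Mul(Rational(-1, 5), Pow(K, 2)), Mul(Rational(1, 5), K))) = Add(Rational(-23, 5), Mul(Rational(-1, 5), Pow(K, 2)), Mul(Rational(1, 5), K)))
Mul(W, Pow(Function('k')(-172), -1)) = Mul(23529, Pow(Add(Rational(-23, 5), Mul(Rational(-1, 5), Pow(-172, 2)), Mul(Rational(1, 5), -172)), -1)) = Mul(23529, Pow(Add(Rational(-23, 5), Mul(Rational(-1, 5), 29584), Rational(-172, 5)), -1)) = Mul(23529, Pow(Add(Rational(-23, 5), Rational(-29584, 5), Rational(-172, 5)), -1)) = Mul(23529, Pow(Rational(-29779, 5), -1)) = Mul(23529, Rational(-5, 29779)) = Rational(-117645, 29779)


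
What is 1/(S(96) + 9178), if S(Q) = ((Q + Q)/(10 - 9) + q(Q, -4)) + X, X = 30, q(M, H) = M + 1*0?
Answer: 1/9496 ≈ 0.00010531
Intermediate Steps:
q(M, H) = M (q(M, H) = M + 0 = M)
S(Q) = 30 + 3*Q (S(Q) = ((Q + Q)/(10 - 9) + Q) + 30 = ((2*Q)/1 + Q) + 30 = ((2*Q)*1 + Q) + 30 = (2*Q + Q) + 30 = 3*Q + 30 = 30 + 3*Q)
1/(S(96) + 9178) = 1/((30 + 3*96) + 9178) = 1/((30 + 288) + 9178) = 1/(318 + 9178) = 1/9496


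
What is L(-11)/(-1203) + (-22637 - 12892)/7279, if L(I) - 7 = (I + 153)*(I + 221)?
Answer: -259852120/8756637 ≈ -29.675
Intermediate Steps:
L(I) = 7 + (153 + I)*(221 + I) (L(I) = 7 + (I + 153)*(I + 221) = 7 + (153 + I)*(221 + I))
L(-11)/(-1203) + (-22637 - 12892)/7279 = (33820 + (-11)² + 374*(-11))/(-1203) + (-22637 - 12892)/7279 = (33820 + 121 - 4114)*(-1/1203) - 35529*1/7279 = 29827*(-1/1203) - 35529/7279 = -29827/1203 - 35529/7279 = -259852120/8756637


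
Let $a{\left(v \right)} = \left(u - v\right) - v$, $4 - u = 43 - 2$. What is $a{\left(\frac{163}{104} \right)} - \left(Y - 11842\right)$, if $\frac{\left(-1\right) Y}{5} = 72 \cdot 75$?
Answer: $\frac{2017697}{52} \approx 38802.0$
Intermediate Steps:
$Y = -27000$ ($Y = - 5 \cdot 72 \cdot 75 = \left(-5\right) 5400 = -27000$)
$u = -37$ ($u = 4 - \left(43 - 2\right) = 4 - 41 = -37$)
$a{\left(v \right)} = -37 - 2 v$ ($a{\left(v \right)} = \left(-37 - v\right) - v = -37 - 2 v$)
$a{\left(\frac{163}{104} \right)} - \left(Y - 11842\right) = \left(-37 - 2 \cdot \frac{163}{104}\right) - \left(-27000 - 11842\right) = \left(-37 - 2 \cdot 163 \cdot \frac{1}{104}\right) - \left(-27000 - 11842\right) = \left(-37 - \frac{163}{52}\right) - -38842 = \left(-37 - \frac{163}{52}\right) + 38842 = - \frac{2087}{52} + 38842 = \frac{2017697}{52}$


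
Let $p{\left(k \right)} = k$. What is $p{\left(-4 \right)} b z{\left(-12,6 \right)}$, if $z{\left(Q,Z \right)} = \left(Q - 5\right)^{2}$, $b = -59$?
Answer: $68204$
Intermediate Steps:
$z{\left(Q,Z \right)} = \left(-5 + Q\right)^{2}$
$p{\left(-4 \right)} b z{\left(-12,6 \right)} = \left(-4\right) \left(-59\right) \left(-5 - 12\right)^{2} = 236 \left(-17\right)^{2} = 236 \cdot 289 = 68204$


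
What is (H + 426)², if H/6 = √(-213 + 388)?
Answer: 187776 + 25560*√7 ≈ 2.5540e+5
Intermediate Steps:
H = 30*√7 (H = 6*√(-213 + 388) = 6*√175 = 6*(5*√7) = 30*√7 ≈ 79.373)
(H + 426)² = (30*√7 + 426)² = (426 + 30*√7)²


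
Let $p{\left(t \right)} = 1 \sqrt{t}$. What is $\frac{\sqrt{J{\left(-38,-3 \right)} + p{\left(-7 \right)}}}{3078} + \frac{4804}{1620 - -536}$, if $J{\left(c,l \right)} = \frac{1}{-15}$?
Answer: $\frac{1201}{539} + \frac{\sqrt{-15 + 225 i \sqrt{7}}}{46170} \approx 2.2286 + 0.00037841 i$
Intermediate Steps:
$J{\left(c,l \right)} = - \frac{1}{15}$
$p{\left(t \right)} = \sqrt{t}$
$\frac{\sqrt{J{\left(-38,-3 \right)} + p{\left(-7 \right)}}}{3078} + \frac{4804}{1620 - -536} = \frac{\sqrt{- \frac{1}{15} + \sqrt{-7}}}{3078} + \frac{4804}{1620 - -536} = \sqrt{- \frac{1}{15} + i \sqrt{7}} \cdot \frac{1}{3078} + \frac{4804}{1620 + 536} = \frac{\sqrt{- \frac{1}{15} + i \sqrt{7}}}{3078} + \frac{4804}{2156} = \frac{\sqrt{- \frac{1}{15} + i \sqrt{7}}}{3078} + 4804 \cdot \frac{1}{2156} = \frac{\sqrt{- \frac{1}{15} + i \sqrt{7}}}{3078} + \frac{1201}{539} = \frac{1201}{539} + \frac{\sqrt{- \frac{1}{15} + i \sqrt{7}}}{3078}$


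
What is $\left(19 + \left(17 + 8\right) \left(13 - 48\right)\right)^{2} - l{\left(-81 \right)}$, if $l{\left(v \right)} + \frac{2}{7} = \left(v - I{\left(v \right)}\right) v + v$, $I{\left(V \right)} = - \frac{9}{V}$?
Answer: $\frac{5083731}{7} \approx 7.2625 \cdot 10^{5}$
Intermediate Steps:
$l{\left(v \right)} = - \frac{2}{7} + v + v \left(v + \frac{9}{v}\right)$ ($l{\left(v \right)} = - \frac{2}{7} + \left(\left(v - - \frac{9}{v}\right) v + v\right) = - \frac{2}{7} + \left(\left(v + \frac{9}{v}\right) v + v\right) = - \frac{2}{7} + \left(v \left(v + \frac{9}{v}\right) + v\right) = - \frac{2}{7} + \left(v + v \left(v + \frac{9}{v}\right)\right) = - \frac{2}{7} + v + v \left(v + \frac{9}{v}\right)$)
$\left(19 + \left(17 + 8\right) \left(13 - 48\right)\right)^{2} - l{\left(-81 \right)} = \left(19 + \left(17 + 8\right) \left(13 - 48\right)\right)^{2} - \left(\frac{61}{7} - 81 + \left(-81\right)^{2}\right) = \left(19 + 25 \left(-35\right)\right)^{2} - \left(\frac{61}{7} - 81 + 6561\right) = \left(19 - 875\right)^{2} - \frac{45421}{7} = \left(-856\right)^{2} - \frac{45421}{7} = 732736 - \frac{45421}{7} = \frac{5083731}{7}$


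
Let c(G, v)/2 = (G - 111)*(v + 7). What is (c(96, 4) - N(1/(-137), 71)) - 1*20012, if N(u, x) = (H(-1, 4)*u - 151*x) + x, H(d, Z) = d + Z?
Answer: -1327801/137 ≈ -9692.0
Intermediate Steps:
H(d, Z) = Z + d
N(u, x) = -150*x + 3*u (N(u, x) = ((4 - 1)*u - 151*x) + x = (3*u - 151*x) + x = (-151*x + 3*u) + x = -150*x + 3*u)
c(G, v) = 2*(-111 + G)*(7 + v) (c(G, v) = 2*((G - 111)*(v + 7)) = 2*((-111 + G)*(7 + v)) = 2*(-111 + G)*(7 + v))
(c(96, 4) - N(1/(-137), 71)) - 1*20012 = ((-1554 - 222*4 + 14*96 + 2*96*4) - (-150*71 + 3/(-137))) - 1*20012 = ((-1554 - 888 + 1344 + 768) - (-10650 + 3*(-1/137))) - 20012 = (-330 - (-10650 - 3/137)) - 20012 = (-330 - 1*(-1459053/137)) - 20012 = (-330 + 1459053/137) - 20012 = 1413843/137 - 20012 = -1327801/137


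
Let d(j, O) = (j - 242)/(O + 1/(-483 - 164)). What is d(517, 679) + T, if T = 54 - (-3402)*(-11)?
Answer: -16416032891/439312 ≈ -37368.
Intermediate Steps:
T = -37368 (T = 54 - 243*154 = 54 - 37422 = -37368)
d(j, O) = (-242 + j)/(-1/647 + O) (d(j, O) = (-242 + j)/(O + 1/(-647)) = (-242 + j)/(O - 1/647) = (-242 + j)/(-1/647 + O))
d(517, 679) + T = 647*(-242 + 517)/(-1 + 647*679) - 37368 = 647*275/(-1 + 439313) - 37368 = 647*275/439312 - 37368 = 647*(1/439312)*275 - 37368 = 177925/439312 - 37368 = -16416032891/439312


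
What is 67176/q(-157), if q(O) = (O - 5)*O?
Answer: 1244/471 ≈ 2.6412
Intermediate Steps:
q(O) = O*(-5 + O) (q(O) = (-5 + O)*O = O*(-5 + O))
67176/q(-157) = 67176/((-157*(-5 - 157))) = 67176/((-157*(-162))) = 67176/25434 = 67176*(1/25434) = 1244/471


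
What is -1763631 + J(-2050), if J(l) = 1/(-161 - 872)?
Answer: -1821830824/1033 ≈ -1.7636e+6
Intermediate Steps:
J(l) = -1/1033 (J(l) = 1/(-1033) = -1/1033)
-1763631 + J(-2050) = -1763631 - 1/1033 = -1821830824/1033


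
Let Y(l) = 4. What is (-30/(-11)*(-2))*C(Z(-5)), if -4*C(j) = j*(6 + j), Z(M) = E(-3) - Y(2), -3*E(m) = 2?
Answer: -280/33 ≈ -8.4848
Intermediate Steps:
E(m) = -⅔ (E(m) = -⅓*2 = -⅔)
Z(M) = -14/3 (Z(M) = -⅔ - 1*4 = -⅔ - 4 = -14/3)
C(j) = -j*(6 + j)/4
(-30/(-11)*(-2))*C(Z(-5)) = (-30/(-11)*(-2))*(-¼*(-14/3)*(6 - 14/3)) = (-30*(-1/11)*(-2))*(-¼*(-14/3)*4/3) = ((30/11)*(-2))*(14/9) = -60/11*14/9 = -280/33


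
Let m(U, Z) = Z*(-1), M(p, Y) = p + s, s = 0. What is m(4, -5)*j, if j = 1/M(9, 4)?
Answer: 5/9 ≈ 0.55556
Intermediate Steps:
M(p, Y) = p (M(p, Y) = p + 0 = p)
m(U, Z) = -Z
j = ⅑ (j = 1/9 = ⅑ ≈ 0.11111)
m(4, -5)*j = -1*(-5)*(⅑) = 5*(⅑) = 5/9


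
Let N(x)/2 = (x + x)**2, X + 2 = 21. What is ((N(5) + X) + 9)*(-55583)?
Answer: -12672924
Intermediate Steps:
X = 19 (X = -2 + 21 = 19)
N(x) = 8*x**2 (N(x) = 2*(x + x)**2 = 2*(2*x)**2 = 2*(4*x**2) = 8*x**2)
((N(5) + X) + 9)*(-55583) = ((8*5**2 + 19) + 9)*(-55583) = ((8*25 + 19) + 9)*(-55583) = ((200 + 19) + 9)*(-55583) = (219 + 9)*(-55583) = 228*(-55583) = -12672924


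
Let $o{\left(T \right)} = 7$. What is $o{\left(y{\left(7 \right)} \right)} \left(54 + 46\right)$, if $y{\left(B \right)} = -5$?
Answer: $700$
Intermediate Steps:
$o{\left(y{\left(7 \right)} \right)} \left(54 + 46\right) = 7 \left(54 + 46\right) = 7 \cdot 100 = 700$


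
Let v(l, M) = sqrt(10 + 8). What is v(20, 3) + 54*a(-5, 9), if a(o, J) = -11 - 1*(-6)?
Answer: -270 + 3*sqrt(2) ≈ -265.76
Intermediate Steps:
a(o, J) = -5 (a(o, J) = -11 + 6 = -5)
v(l, M) = 3*sqrt(2) (v(l, M) = sqrt(18) = 3*sqrt(2))
v(20, 3) + 54*a(-5, 9) = 3*sqrt(2) + 54*(-5) = 3*sqrt(2) - 270 = -270 + 3*sqrt(2)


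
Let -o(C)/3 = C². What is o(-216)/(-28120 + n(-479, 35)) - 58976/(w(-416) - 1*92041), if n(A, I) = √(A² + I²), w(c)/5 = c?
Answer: 208535803587872/37201500973907 + 69984*√230666/395251867 ≈ 5.6906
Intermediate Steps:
o(C) = -3*C²
w(c) = 5*c
o(-216)/(-28120 + n(-479, 35)) - 58976/(w(-416) - 1*92041) = (-3*(-216)²)/(-28120 + √((-479)² + 35²)) - 58976/(5*(-416) - 1*92041) = (-3*46656)/(-28120 + √(229441 + 1225)) - 58976/(-2080 - 92041) = -139968/(-28120 + √230666) - 58976/(-94121) = -139968/(-28120 + √230666) - 58976*(-1/94121) = -139968/(-28120 + √230666) + 58976/94121 = 58976/94121 - 139968/(-28120 + √230666)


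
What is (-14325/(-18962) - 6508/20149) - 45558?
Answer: -17405967438875/382065338 ≈ -45558.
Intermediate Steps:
(-14325/(-18962) - 6508/20149) - 45558 = (-14325*(-1/18962) - 6508*1/20149) - 45558 = (14325/18962 - 6508/20149) - 45558 = 165229729/382065338 - 45558 = -17405967438875/382065338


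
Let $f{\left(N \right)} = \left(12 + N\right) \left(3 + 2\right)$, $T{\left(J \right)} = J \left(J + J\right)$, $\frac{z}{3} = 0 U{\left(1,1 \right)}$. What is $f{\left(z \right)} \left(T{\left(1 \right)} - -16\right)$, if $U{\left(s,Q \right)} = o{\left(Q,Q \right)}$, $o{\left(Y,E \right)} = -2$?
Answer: $1080$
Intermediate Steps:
$U{\left(s,Q \right)} = -2$
$z = 0$ ($z = 3 \cdot 0 \left(-2\right) = 3 \cdot 0 = 0$)
$T{\left(J \right)} = 2 J^{2}$ ($T{\left(J \right)} = J 2 J = 2 J^{2}$)
$f{\left(N \right)} = 60 + 5 N$ ($f{\left(N \right)} = \left(12 + N\right) 5 = 60 + 5 N$)
$f{\left(z \right)} \left(T{\left(1 \right)} - -16\right) = \left(60 + 5 \cdot 0\right) \left(2 \cdot 1^{2} - -16\right) = \left(60 + 0\right) \left(2 \cdot 1 + 16\right) = 60 \left(2 + 16\right) = 60 \cdot 18 = 1080$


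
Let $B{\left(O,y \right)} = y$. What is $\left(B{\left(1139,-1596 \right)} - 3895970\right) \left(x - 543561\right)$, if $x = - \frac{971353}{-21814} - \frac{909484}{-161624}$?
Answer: $\frac{466791424016426829498}{220354121} \approx 2.1184 \cdot 10^{12}$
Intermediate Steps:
$x = \frac{11052090078}{220354121}$ ($x = \left(-971353\right) \left(- \frac{1}{21814}\right) - - \frac{227371}{40406} = \frac{971353}{21814} + \frac{227371}{40406} = \frac{11052090078}{220354121} \approx 50.156$)
$\left(B{\left(1139,-1596 \right)} - 3895970\right) \left(x - 543561\right) = \left(-1596 - 3895970\right) \left(\frac{11052090078}{220354121} - 543561\right) = \left(-3897566\right) \left(- \frac{119764854274803}{220354121}\right) = \frac{466791424016426829498}{220354121}$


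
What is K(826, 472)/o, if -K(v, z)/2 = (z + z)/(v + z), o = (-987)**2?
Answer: -16/10715859 ≈ -1.4931e-6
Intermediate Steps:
o = 974169
K(v, z) = -4*z/(v + z) (K(v, z) = -2*(z + z)/(v + z) = -2*2*z/(v + z) = -4*z/(v + z))
K(826, 472)/o = -4*472/(826 + 472)/974169 = -4*472/1298*(1/974169) = -4*472*1/1298*(1/974169) = -16/11*1/974169 = -16/10715859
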